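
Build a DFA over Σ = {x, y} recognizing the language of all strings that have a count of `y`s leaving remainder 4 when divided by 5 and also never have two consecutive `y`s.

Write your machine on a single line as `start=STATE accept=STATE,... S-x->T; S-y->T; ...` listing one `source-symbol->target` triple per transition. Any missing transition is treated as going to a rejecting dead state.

Run two small machines in parallel and take their product. The first has 5 states tracking the count of `y`s modulo 5; the second has 3 states tracking partial matches of the forbidden pattern `yy`. A product state is a pair (one from each), accepting exactly when both do.
A 15-state machine:
          x    y  
>  q0     q0   q1 
   q1     q2   q3 
   q2     q2   q4 
   q3     q3   q5 
   q4     q6   q5 
   q5     q5   q7 
   q6     q6   q8 
   q7     q7   q9 
   q8    q10   q7 
   q9     q9  q11 
   q10   q10  q12 
   q11   q11   q3 
 * q12   q13   q9 
 * q13   q13  q14 
   q14    q0  q11 
(> = start, * = accepting)

start=q0; accept=q12,q13; q0-x->q0; q0-y->q1; q1-x->q2; q1-y->q3; q2-x->q2; q2-y->q4; q3-x->q3; q3-y->q5; q4-x->q6; q4-y->q5; q5-x->q5; q5-y->q7; q6-x->q6; q6-y->q8; q7-x->q7; q7-y->q9; q8-x->q10; q8-y->q7; q9-x->q9; q9-y->q11; q10-x->q10; q10-y->q12; q11-x->q11; q11-y->q3; q12-x->q13; q12-y->q9; q13-x->q13; q13-y->q14; q14-x->q0; q14-y->q11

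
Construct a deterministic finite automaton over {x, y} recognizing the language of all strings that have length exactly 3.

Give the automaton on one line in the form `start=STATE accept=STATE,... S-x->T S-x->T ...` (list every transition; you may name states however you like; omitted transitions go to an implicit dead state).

start=s0 accept=s3 s0-x->s1 s0-y->s1 s1-x->s2 s1-y->s2 s2-x->s3 s2-y->s3 s3-x->s4 s3-y->s4 s4-x->s4 s4-y->s4

Count input length up to 4: every symbol moves from s0 toward s4, which means 'more than 3' and absorbs. Accept from {s3}.
A 5-state machine:
        x   y  
>  s0   s1  s1 
   s1   s2  s2 
   s2   s3  s3 
 * s3   s4  s4 
   s4   s4  s4 
(> = start, * = accepting)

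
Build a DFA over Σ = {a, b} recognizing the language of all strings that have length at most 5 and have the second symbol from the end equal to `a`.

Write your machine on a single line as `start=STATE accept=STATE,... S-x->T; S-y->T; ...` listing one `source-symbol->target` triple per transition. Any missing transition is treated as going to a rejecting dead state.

Handle the two conditions separately and then intersect. The first has 7 states tracking the input length, saturating at 6; the second has 7 states tracking the last 2 symbols read. A product state is a pair (one from each), accepting exactly when both do. Minimizing collapses redundant product states.
15 states suffice.
          a    b  
>  S0     S1   S2 
   S1     S3   S4 
   S2     S5   S6 
 * S3     S7   S8 
 * S4     S9  S10 
   S5     S7   S8 
   S6     S9  S10 
 * S7    S11  S12 
 * S8    S13  S14 
   S9    S11  S12 
   S10   S13  S14 
 * S11   S12  S12 
 * S12   S14  S14 
   S13   S12  S12 
   S14   S14  S14 
(> = start, * = accepting)

start=S0; accept=S3,S4,S7,S8,S11,S12; S0-a->S1; S0-b->S2; S1-a->S3; S1-b->S4; S2-a->S5; S2-b->S6; S3-a->S7; S3-b->S8; S4-a->S9; S4-b->S10; S5-a->S7; S5-b->S8; S6-a->S9; S6-b->S10; S7-a->S11; S7-b->S12; S8-a->S13; S8-b->S14; S9-a->S11; S9-b->S12; S10-a->S13; S10-b->S14; S11-a->S12; S11-b->S12; S12-a->S14; S12-b->S14; S13-a->S12; S13-b->S12; S14-a->S14; S14-b->S14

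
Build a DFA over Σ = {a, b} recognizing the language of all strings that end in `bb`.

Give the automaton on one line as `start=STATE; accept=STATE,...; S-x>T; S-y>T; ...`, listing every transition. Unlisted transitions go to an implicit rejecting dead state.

Let each state record the length of the longest suffix of the input read so far that is also a prefix of `bb`. q1 means the last symbol is `b`; q2 means the last 2 symbols are `bb`. Accept only at q2, where the string currently ends in `bb`.
        a   b  
>  q0   q0  q1 
   q1   q0  q2 
 * q2   q0  q2 
(> = start, * = accepting)

start=q0; accept=q2; q0-a>q0; q0-b>q1; q1-a>q0; q1-b>q2; q2-a>q0; q2-b>q2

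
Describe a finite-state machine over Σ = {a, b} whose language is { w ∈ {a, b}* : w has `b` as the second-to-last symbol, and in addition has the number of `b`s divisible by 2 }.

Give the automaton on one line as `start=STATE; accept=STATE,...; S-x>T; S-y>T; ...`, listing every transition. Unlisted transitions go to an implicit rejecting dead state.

Build one automaton per condition and run them in lockstep. One (7 states) tracks the last 2 symbols read; the other (2 states) tracks the count of `b`s modulo 2. Each combined state is a pair, one component from each; accept when both components accept. After merging equivalent states the machine shrinks.
A 6-state machine:
        a   b  
>  q0   q0  q1 
   q1   q2  q3 
   q2   q2  q4 
 * q3   q5  q1 
   q4   q5  q1 
 * q5   q0  q1 
(> = start, * = accepting)

start=q0; accept=q3,q5; q0-a>q0; q0-b>q1; q1-a>q2; q1-b>q3; q2-a>q2; q2-b>q4; q3-a>q5; q3-b>q1; q4-a>q5; q4-b>q1; q5-a>q0; q5-b>q1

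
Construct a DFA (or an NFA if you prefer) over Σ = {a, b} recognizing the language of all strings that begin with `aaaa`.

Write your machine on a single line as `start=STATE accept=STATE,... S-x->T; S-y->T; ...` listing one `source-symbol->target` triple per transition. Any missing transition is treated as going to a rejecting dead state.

start=q0; accept=q4; q0-a->q1; q0-b->q5; q1-a->q2; q1-b->q5; q2-a->q3; q2-b->q5; q3-a->q4; q3-b->q5; q4-a->q4; q4-b->q4; q5-a->q5; q5-b->q5

Walk along `aaaa` while the input agrees: from q0 take `a` to q1, and so on. Any deviation drops to the rejecting sink q5. Once q4 is reached the prefix is confirmed and every continuation is accepted.
A 6-state machine:
        a   b  
>  q0   q1  q5 
   q1   q2  q5 
   q2   q3  q5 
   q3   q4  q5 
 * q4   q4  q4 
   q5   q5  q5 
(> = start, * = accepting)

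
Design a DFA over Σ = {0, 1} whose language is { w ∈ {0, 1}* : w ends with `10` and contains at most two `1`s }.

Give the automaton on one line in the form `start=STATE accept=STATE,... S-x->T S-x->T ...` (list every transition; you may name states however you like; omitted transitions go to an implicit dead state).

start=q0 accept=q2,q5 q0-0->q0 q0-1->q1 q1-0->q2 q1-1->q3 q2-0->q4 q2-1->q3 q3-0->q5 q3-1->q6 q4-0->q4 q4-1->q3 q5-0->q7 q5-1->q6 q6-0->q8 q6-1->q6 q7-0->q7 q7-1->q6 q8-0->q9 q8-1->q6 q9-0->q9 q9-1->q6

Build one automaton per condition and run them in lockstep. One (3 states) tracks how much of the suffix `10` has currently been matched; the other (4 states) tracks the count of `1`s, saturating at 3. Each combined state is a pair, one component from each; accept when both components accept.
With 10 states:
        0   1  
>  q0   q0  q1 
   q1   q2  q3 
 * q2   q4  q3 
   q3   q5  q6 
   q4   q4  q3 
 * q5   q7  q6 
   q6   q8  q6 
   q7   q7  q6 
   q8   q9  q6 
   q9   q9  q6 
(> = start, * = accepting)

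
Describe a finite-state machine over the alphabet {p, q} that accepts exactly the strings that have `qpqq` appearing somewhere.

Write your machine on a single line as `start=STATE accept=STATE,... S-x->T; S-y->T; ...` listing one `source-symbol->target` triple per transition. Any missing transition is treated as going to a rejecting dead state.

Track how much of `qpqq` has been matched so far: state s0 is no progress, s4 is the absorbing accept state reached once `qpqq` has occurred. Intermediate states record partial matches; on a mismatch, fall back to the longest reusable overlap.
With 5 states:
        p   q  
>  s0   s0  s1 
   s1   s2  s1 
   s2   s0  s3 
   s3   s2  s4 
 * s4   s4  s4 
(> = start, * = accepting)

start=s0; accept=s4; s0-p->s0; s0-q->s1; s1-p->s2; s1-q->s1; s2-p->s0; s2-q->s3; s3-p->s2; s3-q->s4; s4-p->s4; s4-q->s4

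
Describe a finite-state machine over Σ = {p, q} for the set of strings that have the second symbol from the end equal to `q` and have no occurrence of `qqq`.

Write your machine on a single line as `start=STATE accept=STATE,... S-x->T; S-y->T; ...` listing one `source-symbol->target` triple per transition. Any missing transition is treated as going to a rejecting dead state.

start=S0; accept=S5,S6; S0-p->S1; S0-q->S2; S1-p->S3; S1-q->S4; S2-p->S5; S2-q->S6; S3-p->S3; S3-q->S4; S4-p->S5; S4-q->S6; S5-p->S3; S5-q->S4; S6-p->S5; S6-q->S7; S7-p->S8; S7-q->S7; S8-p->S9; S8-q->S10; S9-p->S9; S9-q->S10; S10-p->S8; S10-q->S7

Handle the two conditions separately and then intersect. One (7 states) tracks the last 2 symbols read; the other (4 states) tracks partial matches of the forbidden pattern `qqq`. Each combined state is a pair, one component from each; accept when both components accept.
11 states suffice.
          p    q  
>  S0     S1   S2 
   S1     S3   S4 
   S2     S5   S6 
   S3     S3   S4 
   S4     S5   S6 
 * S5     S3   S4 
 * S6     S5   S7 
   S7     S8   S7 
   S8     S9  S10 
   S9     S9  S10 
   S10    S8   S7 
(> = start, * = accepting)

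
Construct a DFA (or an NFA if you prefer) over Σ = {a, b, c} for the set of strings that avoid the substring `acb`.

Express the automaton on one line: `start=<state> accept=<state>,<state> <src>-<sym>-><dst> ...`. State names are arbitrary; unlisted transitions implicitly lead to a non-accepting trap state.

start=q0 accept=q0,q1,q2 q0-a->q1 q0-b->q0 q0-c->q0 q1-a->q1 q1-b->q0 q1-c->q2 q2-a->q1 q2-b->q3 q2-c->q0 q3-a->q3 q3-b->q3 q3-c->q3

Track partial matches of the forbidden pattern `acb`. State q3 is a dead state reached once `acb` has occurred; every other state accepts. q0 means no part of `acb` is currently matched.
4 states suffice.
        a   b   c  
>* q0   q1  q0  q0 
 * q1   q1  q0  q2 
 * q2   q1  q3  q0 
   q3   q3  q3  q3 
(> = start, * = accepting)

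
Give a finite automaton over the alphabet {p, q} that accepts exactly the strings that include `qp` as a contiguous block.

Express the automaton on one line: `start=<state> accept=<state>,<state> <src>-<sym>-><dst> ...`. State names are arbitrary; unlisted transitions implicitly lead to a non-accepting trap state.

start=S0 accept=S2 S0-p->S0 S0-q->S1 S1-p->S2 S1-q->S1 S2-p->S2 S2-q->S2

Track how much of `qp` has been matched so far: state S0 is no progress, S2 is the absorbing accept state reached once `qp` has occurred. Intermediate states record partial matches; on a mismatch, fall back to the longest reusable overlap.
3 states suffice.
        p   q  
>  S0   S0  S1 
   S1   S2  S1 
 * S2   S2  S2 
(> = start, * = accepting)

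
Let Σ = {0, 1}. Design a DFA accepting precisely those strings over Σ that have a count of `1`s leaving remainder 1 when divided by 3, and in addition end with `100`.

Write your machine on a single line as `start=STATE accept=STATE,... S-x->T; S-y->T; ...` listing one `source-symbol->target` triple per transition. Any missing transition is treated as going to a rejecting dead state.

Run two small machines in parallel and take their product. One (3 states) tracks the count of `1`s modulo 3; the other (4 states) tracks how much of the suffix `100` has currently been matched. Each combined state is a pair, one component from each; accept when both components accept. After merging equivalent states the machine shrinks.
A 6-state machine:
        0   1  
>  S0   S0  S1 
   S1   S2  S3 
   S2   S4  S3 
   S3   S3  S0 
 * S4   S5  S3 
   S5   S5  S3 
(> = start, * = accepting)

start=S0; accept=S4; S0-0->S0; S0-1->S1; S1-0->S2; S1-1->S3; S2-0->S4; S2-1->S3; S3-0->S3; S3-1->S0; S4-0->S5; S4-1->S3; S5-0->S5; S5-1->S3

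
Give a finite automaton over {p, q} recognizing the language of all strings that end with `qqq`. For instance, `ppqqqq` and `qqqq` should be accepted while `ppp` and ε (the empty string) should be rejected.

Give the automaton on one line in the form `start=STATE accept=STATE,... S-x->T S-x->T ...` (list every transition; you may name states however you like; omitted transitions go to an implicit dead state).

start=s0 accept=s3 s0-p->s0 s0-q->s1 s1-p->s0 s1-q->s2 s2-p->s0 s2-q->s3 s3-p->s0 s3-q->s3

Remember how much of `qqq` the current input suffix matches. State s0 means no match yet; s1 means the last symbol is `q`; s2 means the last 2 symbols are `qq`; s3 means the last 3 symbols are `qqq`. Only s3 accepts. On a mismatch, fall back to the longest proper suffix that is still a prefix of `qqq`.
With 4 states:
        p   q  
>  s0   s0  s1 
   s1   s0  s2 
   s2   s0  s3 
 * s3   s0  s3 
(> = start, * = accepting)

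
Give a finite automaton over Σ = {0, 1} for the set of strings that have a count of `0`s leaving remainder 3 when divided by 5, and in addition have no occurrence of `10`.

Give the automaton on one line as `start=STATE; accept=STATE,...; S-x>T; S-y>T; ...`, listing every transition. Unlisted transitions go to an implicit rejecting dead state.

Build one automaton per condition and run them in lockstep. The first has 5 states tracking the count of `0`s modulo 5; the second has 3 states tracking partial matches of the forbidden pattern `10`. A product state is a pair (one from each), accepting exactly when both do. Minimizing collapses redundant product states.
With 7 states:
       0  1 
>  A   B  C 
   B   D  C 
   C   C  C 
   D   E  C 
 * E   F  G 
   F   A  C 
 * G   C  G 
(> = start, * = accepting)

start=A; accept=E,G; A-0>B; A-1>C; B-0>D; B-1>C; C-0>C; C-1>C; D-0>E; D-1>C; E-0>F; E-1>G; F-0>A; F-1>C; G-0>C; G-1>G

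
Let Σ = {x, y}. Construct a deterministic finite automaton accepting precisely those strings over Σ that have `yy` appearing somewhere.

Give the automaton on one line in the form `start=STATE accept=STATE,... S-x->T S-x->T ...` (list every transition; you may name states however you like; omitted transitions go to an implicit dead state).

Track how much of `yy` has been matched so far: state s0 is no progress, s2 is the absorbing accept state reached once `yy` has occurred. Intermediate states record partial matches; on a mismatch, fall back to the longest reusable overlap.
3 states suffice.
        x   y  
>  s0   s0  s1 
   s1   s0  s2 
 * s2   s2  s2 
(> = start, * = accepting)

start=s0 accept=s2 s0-x->s0 s0-y->s1 s1-x->s0 s1-y->s2 s2-x->s2 s2-y->s2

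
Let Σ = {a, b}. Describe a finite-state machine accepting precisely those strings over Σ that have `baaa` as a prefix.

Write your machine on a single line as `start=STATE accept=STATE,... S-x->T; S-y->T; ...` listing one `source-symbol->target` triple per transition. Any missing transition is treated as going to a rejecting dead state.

start=S0; accept=S4; S0-a->S5; S0-b->S1; S1-a->S2; S1-b->S5; S2-a->S3; S2-b->S5; S3-a->S4; S3-b->S5; S4-a->S4; S4-b->S4; S5-a->S5; S5-b->S5

Check the first 4 symbols one by one: S0 through S3 record how many have matched `baaa` so far; any wrong symbol goes to the dead state S5. After all 4 match we enter the accepting sink S4.
        a   b  
>  S0   S5  S1 
   S1   S2  S5 
   S2   S3  S5 
   S3   S4  S5 
 * S4   S4  S4 
   S5   S5  S5 
(> = start, * = accepting)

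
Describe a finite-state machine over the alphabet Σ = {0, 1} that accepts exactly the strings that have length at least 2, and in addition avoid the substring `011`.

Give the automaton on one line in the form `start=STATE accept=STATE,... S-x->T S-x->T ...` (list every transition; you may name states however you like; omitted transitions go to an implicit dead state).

Run two small machines in parallel and take their product. One (4 states) tracks the input length, saturating at 3; the other (4 states) tracks partial matches of the forbidden pattern `011`. Each combined state is a pair, one component from each; accept when both components accept. After merging equivalent states the machine shrinks.
        0   1  
>  q0   q1  q2 
   q1   q3  q4 
   q2   q3  q5 
 * q3   q3  q4 
 * q4   q3  q6 
 * q5   q3  q5 
   q6   q6  q6 
(> = start, * = accepting)

start=q0 accept=q3,q4,q5 q0-0->q1 q0-1->q2 q1-0->q3 q1-1->q4 q2-0->q3 q2-1->q5 q3-0->q3 q3-1->q4 q4-0->q3 q4-1->q6 q5-0->q3 q5-1->q5 q6-0->q6 q6-1->q6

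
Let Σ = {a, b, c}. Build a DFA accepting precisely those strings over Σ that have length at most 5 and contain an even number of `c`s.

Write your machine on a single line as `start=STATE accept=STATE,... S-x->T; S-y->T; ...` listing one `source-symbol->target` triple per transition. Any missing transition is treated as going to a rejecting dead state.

Build one automaton per condition and run them in lockstep. The first has 7 states tracking the input length, saturating at 6; the second has 2 states tracking the count of `c`s modulo 2. A product state is a pair (one from each), accepting exactly when both do. After merging equivalent states the machine shrinks.
With 11 states:
          a    b    c  
>* s0     s1   s1   s2 
 * s1     s3   s3   s4 
   s2     s4   s4   s3 
 * s3     s5   s5   s6 
   s4     s6   s6   s5 
 * s5     s7   s7   s8 
   s6     s8   s8   s7 
 * s7     s9   s9  s10 
   s8    s10  s10   s9 
 * s9    s10  s10  s10 
   s10   s10  s10  s10 
(> = start, * = accepting)

start=s0; accept=s0,s1,s3,s5,s7,s9; s0-a->s1; s0-b->s1; s0-c->s2; s1-a->s3; s1-b->s3; s1-c->s4; s2-a->s4; s2-b->s4; s2-c->s3; s3-a->s5; s3-b->s5; s3-c->s6; s4-a->s6; s4-b->s6; s4-c->s5; s5-a->s7; s5-b->s7; s5-c->s8; s6-a->s8; s6-b->s8; s6-c->s7; s7-a->s9; s7-b->s9; s7-c->s10; s8-a->s10; s8-b->s10; s8-c->s9; s9-a->s10; s9-b->s10; s9-c->s10; s10-a->s10; s10-b->s10; s10-c->s10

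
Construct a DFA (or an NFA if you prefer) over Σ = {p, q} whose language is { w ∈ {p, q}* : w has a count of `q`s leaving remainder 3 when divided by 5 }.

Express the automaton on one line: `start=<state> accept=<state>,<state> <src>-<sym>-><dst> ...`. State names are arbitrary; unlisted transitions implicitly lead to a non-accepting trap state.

start=S0 accept=S3 S0-p->S0 S0-q->S1 S1-p->S1 S1-q->S2 S2-p->S2 S2-q->S3 S3-p->S3 S3-q->S4 S4-p->S4 S4-q->S0

Keep the running count of `q`s modulo 5: each `q` advances along the cycle S0 → S1 → S2 → S3 → S4 → S0 while other symbols loop. Accept at S3.
A 5-state machine:
        p   q  
>  S0   S0  S1 
   S1   S1  S2 
   S2   S2  S3 
 * S3   S3  S4 
   S4   S4  S0 
(> = start, * = accepting)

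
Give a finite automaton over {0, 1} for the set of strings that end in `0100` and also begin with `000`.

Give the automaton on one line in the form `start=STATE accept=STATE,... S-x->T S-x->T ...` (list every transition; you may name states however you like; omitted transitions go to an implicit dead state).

start=A accept=I A-0->B A-1->C B-0->D B-1->C C-0->C C-1->C D-0->E D-1->C E-0->E E-1->F F-0->G F-1->H G-0->I G-1->F H-0->E H-1->H I-0->E I-1->F

Run two small machines in parallel and take their product. The first has 5 states tracking how much of the suffix `0100` has currently been matched; the second has 5 states tracking whether the input so far still matches the prefix `000`. A product state is a pair (one from each), accepting exactly when both do. Minimizing collapses redundant product states.
       0  1 
>  A   B  C 
   B   D  C 
   C   C  C 
   D   E  C 
   E   E  F 
   F   G  H 
   G   I  F 
   H   E  H 
 * I   E  F 
(> = start, * = accepting)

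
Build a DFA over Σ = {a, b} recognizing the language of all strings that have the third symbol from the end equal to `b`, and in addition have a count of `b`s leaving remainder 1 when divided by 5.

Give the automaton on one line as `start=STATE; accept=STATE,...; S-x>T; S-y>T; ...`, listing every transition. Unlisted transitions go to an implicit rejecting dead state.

Build one automaton per condition and run them in lockstep. The first has 15 states tracking the last 3 symbols read; the second has 5 states tracking the count of `b`s modulo 5. A product state is a pair (one from each), accepting exactly when both do. Minimizing collapses redundant product states.
          a    b  
>  S0     S0   S1 
   S1     S2   S3 
   S2     S4   S3 
   S3     S3   S5 
 * S4     S6   S3 
   S5     S5   S7 
   S6     S6   S3 
   S7     S8   S9 
   S8     S8  S10 
   S9    S11  S12 
   S10   S11  S13 
   S11    S0  S14 
 * S12   S15   S3 
   S13   S15   S3 
 * S14    S2   S3 
 * S15    S4   S3 
(> = start, * = accepting)

start=S0; accept=S4,S12,S14,S15; S0-a>S0; S0-b>S1; S1-a>S2; S1-b>S3; S2-a>S4; S2-b>S3; S3-a>S3; S3-b>S5; S4-a>S6; S4-b>S3; S5-a>S5; S5-b>S7; S6-a>S6; S6-b>S3; S7-a>S8; S7-b>S9; S8-a>S8; S8-b>S10; S9-a>S11; S9-b>S12; S10-a>S11; S10-b>S13; S11-a>S0; S11-b>S14; S12-a>S15; S12-b>S3; S13-a>S15; S13-b>S3; S14-a>S2; S14-b>S3; S15-a>S4; S15-b>S3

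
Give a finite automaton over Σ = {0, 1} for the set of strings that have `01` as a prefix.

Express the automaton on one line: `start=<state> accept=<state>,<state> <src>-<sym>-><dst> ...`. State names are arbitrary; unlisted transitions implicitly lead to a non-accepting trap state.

start=s0 accept=s2 s0-0->s1 s0-1->s3 s1-0->s3 s1-1->s2 s2-0->s2 s2-1->s2 s3-0->s3 s3-1->s3

Check the first 2 symbols one by one: s0 through s1 record how many have matched `01` so far; any wrong symbol goes to the dead state s3. After all 2 match we enter the accepting sink s2.
        0   1  
>  s0   s1  s3 
   s1   s3  s2 
 * s2   s2  s2 
   s3   s3  s3 
(> = start, * = accepting)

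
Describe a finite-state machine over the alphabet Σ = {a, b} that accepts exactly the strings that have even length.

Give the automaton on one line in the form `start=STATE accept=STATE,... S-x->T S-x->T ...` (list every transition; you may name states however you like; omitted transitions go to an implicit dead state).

start=S0 accept=S0 S0-a->S1 S0-b->S1 S1-a->S0 S1-b->S0

Count input length modulo 2: every symbol advances one step around the cycle S0 → S1 → S0. Accept at S0.
With 2 states:
        a   b  
>* S0   S1  S1 
   S1   S0  S0 
(> = start, * = accepting)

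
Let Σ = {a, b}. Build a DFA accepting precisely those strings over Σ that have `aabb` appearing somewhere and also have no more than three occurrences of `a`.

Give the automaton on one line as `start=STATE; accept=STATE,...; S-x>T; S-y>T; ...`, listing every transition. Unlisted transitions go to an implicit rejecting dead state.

Handle the two conditions separately and then intersect. The first has 5 states tracking whether and how much of `aabb` has been seen; the second has 5 states tracking the count of `a`s, saturating at 4. A product state is a pair (one from each), accepting exactly when both do.
18 states suffice.
          a    b  
>  S0     S1   S0 
   S1     S2   S3 
   S2     S4   S5 
   S3     S6   S3 
   S4     S7   S8 
   S5     S9  S10 
   S6     S4  S11 
   S7     S7  S12 
   S8    S13  S14 
   S9     S7  S15 
 * S10   S14  S10 
   S11    S9  S11 
   S12   S13  S16 
   S13    S7  S17 
 * S14   S16  S14 
   S15   S13  S15 
   S16   S16  S16 
   S17   S13  S17 
(> = start, * = accepting)

start=S0; accept=S10,S14; S0-a>S1; S0-b>S0; S1-a>S2; S1-b>S3; S2-a>S4; S2-b>S5; S3-a>S6; S3-b>S3; S4-a>S7; S4-b>S8; S5-a>S9; S5-b>S10; S6-a>S4; S6-b>S11; S7-a>S7; S7-b>S12; S8-a>S13; S8-b>S14; S9-a>S7; S9-b>S15; S10-a>S14; S10-b>S10; S11-a>S9; S11-b>S11; S12-a>S13; S12-b>S16; S13-a>S7; S13-b>S17; S14-a>S16; S14-b>S14; S15-a>S13; S15-b>S15; S16-a>S16; S16-b>S16; S17-a>S13; S17-b>S17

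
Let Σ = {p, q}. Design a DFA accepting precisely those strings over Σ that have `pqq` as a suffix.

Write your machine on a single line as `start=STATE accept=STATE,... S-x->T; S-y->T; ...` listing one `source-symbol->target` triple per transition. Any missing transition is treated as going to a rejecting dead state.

start=S0; accept=S3; S0-p->S1; S0-q->S0; S1-p->S1; S1-q->S2; S2-p->S1; S2-q->S3; S3-p->S1; S3-q->S0

Let each state record the length of the longest suffix of the input read so far that is also a prefix of `pqq`. S1 means the last symbol is `p`; S2 means the last 2 symbols are `pq`; S3 means the last 3 symbols are `pqq`. Accept only at S3, where the string currently ends in `pqq`.
        p   q  
>  S0   S1  S0 
   S1   S1  S2 
   S2   S1  S3 
 * S3   S1  S0 
(> = start, * = accepting)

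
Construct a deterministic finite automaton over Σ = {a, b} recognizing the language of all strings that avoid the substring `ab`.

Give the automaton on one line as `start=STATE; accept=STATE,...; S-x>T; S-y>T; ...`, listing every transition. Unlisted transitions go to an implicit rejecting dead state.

This is the complement of 'contains `ab`'. Use the same substring-matching states — q0 through q2 holding how much of `ab` has just been matched — but flip the accepting set: everything except the trap q2 accepts.
        a   b  
>* q0   q1  q0 
 * q1   q1  q2 
   q2   q2  q2 
(> = start, * = accepting)

start=q0; accept=q0,q1; q0-a>q1; q0-b>q0; q1-a>q1; q1-b>q2; q2-a>q2; q2-b>q2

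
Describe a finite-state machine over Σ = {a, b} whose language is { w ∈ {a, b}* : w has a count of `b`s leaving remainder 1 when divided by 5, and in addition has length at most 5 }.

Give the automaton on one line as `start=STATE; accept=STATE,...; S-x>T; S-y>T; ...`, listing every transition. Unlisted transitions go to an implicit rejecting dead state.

Run two small machines in parallel and take their product. The first has 5 states tracking the count of `b`s modulo 5; the second has 7 states tracking the input length, saturating at 6. A product state is a pair (one from each), accepting exactly when both do. After merging equivalent states the machine shrinks.
With 11 states:
          a    b  
>  q0     q1   q2 
   q1     q3   q4 
 * q2     q4   q5 
   q3     q6   q7 
 * q4     q7   q5 
   q5     q5   q5 
   q6     q8   q9 
 * q7     q9   q5 
   q8     q5  q10 
 * q9    q10   q5 
 * q10    q5   q5 
(> = start, * = accepting)

start=q0; accept=q2,q4,q7,q9,q10; q0-a>q1; q0-b>q2; q1-a>q3; q1-b>q4; q2-a>q4; q2-b>q5; q3-a>q6; q3-b>q7; q4-a>q7; q4-b>q5; q5-a>q5; q5-b>q5; q6-a>q8; q6-b>q9; q7-a>q9; q7-b>q5; q8-a>q5; q8-b>q10; q9-a>q10; q9-b>q5; q10-a>q5; q10-b>q5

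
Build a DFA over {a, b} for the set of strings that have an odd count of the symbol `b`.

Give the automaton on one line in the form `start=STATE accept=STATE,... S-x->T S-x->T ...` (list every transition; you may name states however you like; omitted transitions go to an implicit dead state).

The only thing that matters is how many `b`s have appeared, reduced mod 2. Use one state per residue: S0 for 0, …, S1 for 1. Reading `b` moves to the next residue; anything else stays put. S1 is accepting.
With 2 states:
        a   b  
>  S0   S0  S1 
 * S1   S1  S0 
(> = start, * = accepting)

start=S0 accept=S1 S0-a->S0 S0-b->S1 S1-a->S1 S1-b->S0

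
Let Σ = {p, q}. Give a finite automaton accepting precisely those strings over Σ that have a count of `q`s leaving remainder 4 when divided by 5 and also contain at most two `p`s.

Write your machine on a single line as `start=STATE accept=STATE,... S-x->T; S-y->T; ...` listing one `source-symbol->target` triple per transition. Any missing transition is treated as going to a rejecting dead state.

Run two small machines in parallel and take their product. The first has 5 states tracking the count of `q`s modulo 5; the second has 4 states tracking the count of `p`s, saturating at 3. A product state is a pair (one from each), accepting exactly when both do. Equivalent product states are then merged.
          p    q  
>  S0     S1   S2 
   S1     S3   S4 
   S2     S4   S5 
   S3     S6   S7 
   S4     S7   S8 
   S5     S8   S9 
   S6     S6   S6 
   S7     S6  S10 
   S8    S10  S11 
   S9    S11  S12 
   S10    S6  S13 
   S11   S13  S14 
 * S12   S14   S0 
   S13    S6  S15 
 * S14   S15   S1 
 * S15    S6   S3 
(> = start, * = accepting)

start=S0; accept=S12,S14,S15; S0-p->S1; S0-q->S2; S1-p->S3; S1-q->S4; S2-p->S4; S2-q->S5; S3-p->S6; S3-q->S7; S4-p->S7; S4-q->S8; S5-p->S8; S5-q->S9; S6-p->S6; S6-q->S6; S7-p->S6; S7-q->S10; S8-p->S10; S8-q->S11; S9-p->S11; S9-q->S12; S10-p->S6; S10-q->S13; S11-p->S13; S11-q->S14; S12-p->S14; S12-q->S0; S13-p->S6; S13-q->S15; S14-p->S15; S14-q->S1; S15-p->S6; S15-q->S3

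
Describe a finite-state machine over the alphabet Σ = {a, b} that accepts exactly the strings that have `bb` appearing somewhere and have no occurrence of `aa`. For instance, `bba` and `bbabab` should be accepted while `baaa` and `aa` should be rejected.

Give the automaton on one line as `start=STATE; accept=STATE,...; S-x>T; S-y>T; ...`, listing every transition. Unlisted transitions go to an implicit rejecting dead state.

start=q0; accept=q4,q6; q0-a>q1; q0-b>q2; q1-a>q3; q1-b>q2; q2-a>q1; q2-b>q4; q3-a>q3; q3-b>q5; q4-a>q6; q4-b>q4; q5-a>q3; q5-b>q7; q6-a>q7; q6-b>q4; q7-a>q7; q7-b>q7

Build one automaton per condition and run them in lockstep. One (3 states) tracks whether and how much of `bb` has been seen; the other (3 states) tracks partial matches of the forbidden pattern `aa`. Each combined state is a pair, one component from each; accept when both components accept.
An 8-state machine:
        a   b  
>  q0   q1  q2 
   q1   q3  q2 
   q2   q1  q4 
   q3   q3  q5 
 * q4   q6  q4 
   q5   q3  q7 
 * q6   q7  q4 
   q7   q7  q7 
(> = start, * = accepting)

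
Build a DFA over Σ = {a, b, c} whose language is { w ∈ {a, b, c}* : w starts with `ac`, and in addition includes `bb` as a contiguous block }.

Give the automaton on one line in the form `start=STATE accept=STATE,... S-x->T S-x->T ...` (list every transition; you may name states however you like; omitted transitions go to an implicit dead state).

start=q0 accept=q7 q0-a->q1 q0-b->q2 q0-c->q3 q1-a->q3 q1-b->q2 q1-c->q4 q2-a->q3 q2-b->q5 q2-c->q3 q3-a->q3 q3-b->q2 q3-c->q3 q4-a->q4 q4-b->q6 q4-c->q4 q5-a->q5 q5-b->q5 q5-c->q5 q6-a->q4 q6-b->q7 q6-c->q4 q7-a->q7 q7-b->q7 q7-c->q7

Handle the two conditions separately and then intersect. The first has 4 states tracking whether the input so far still matches the prefix `ac`; the second has 3 states tracking whether and how much of `bb` has been seen. A product state is a pair (one from each), accepting exactly when both do.
An 8-state machine:
        a   b   c  
>  q0   q1  q2  q3 
   q1   q3  q2  q4 
   q2   q3  q5  q3 
   q3   q3  q2  q3 
   q4   q4  q6  q4 
   q5   q5  q5  q5 
   q6   q4  q7  q4 
 * q7   q7  q7  q7 
(> = start, * = accepting)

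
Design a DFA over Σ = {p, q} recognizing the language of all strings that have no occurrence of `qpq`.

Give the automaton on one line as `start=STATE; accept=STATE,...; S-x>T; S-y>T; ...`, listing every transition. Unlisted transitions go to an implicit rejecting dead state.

start=s0; accept=s0,s1,s2; s0-p>s0; s0-q>s1; s1-p>s2; s1-q>s1; s2-p>s0; s2-q>s3; s3-p>s3; s3-q>s3

Track partial matches of the forbidden pattern `qpq`. State s3 is a dead state reached once `qpq` has occurred; every other state accepts. s0 means no part of `qpq` is currently matched.
A 4-state machine:
        p   q  
>* s0   s0  s1 
 * s1   s2  s1 
 * s2   s0  s3 
   s3   s3  s3 
(> = start, * = accepting)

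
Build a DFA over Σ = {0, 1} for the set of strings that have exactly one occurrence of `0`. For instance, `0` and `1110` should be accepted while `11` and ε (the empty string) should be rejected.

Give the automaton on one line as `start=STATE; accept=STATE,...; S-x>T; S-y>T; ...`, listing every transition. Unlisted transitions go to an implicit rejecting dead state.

Only the number of `0`s matters, and only up to 2. Make a chain q0 → q1 → q2 advanced by each `0` (with q2 absorbing); every other symbol self-loops. The accepting set is {q1}.
A 3-state machine:
        0   1  
>  q0   q1  q0 
 * q1   q2  q1 
   q2   q2  q2 
(> = start, * = accepting)

start=q0; accept=q1; q0-0>q1; q0-1>q0; q1-0>q2; q1-1>q1; q2-0>q2; q2-1>q2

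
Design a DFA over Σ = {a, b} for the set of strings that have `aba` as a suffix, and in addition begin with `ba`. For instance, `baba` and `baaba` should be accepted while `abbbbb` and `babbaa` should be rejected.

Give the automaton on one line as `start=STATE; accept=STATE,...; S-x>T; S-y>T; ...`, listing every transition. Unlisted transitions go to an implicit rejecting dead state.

Handle the two conditions separately and then intersect. One (4 states) tracks how much of the suffix `aba` has currently been matched; the other (4 states) tracks whether the input so far still matches the prefix `ba`. Each combined state is a pair, one component from each; accept when both components accept.
A 10-state machine:
        a   b  
>  S0   S1  S2 
   S1   S1  S3 
   S2   S4  S5 
   S3   S6  S5 
   S4   S4  S7 
   S5   S1  S5 
   S6   S1  S3 
   S7   S8  S9 
 * S8   S4  S7 
   S9   S4  S9 
(> = start, * = accepting)

start=S0; accept=S8; S0-a>S1; S0-b>S2; S1-a>S1; S1-b>S3; S2-a>S4; S2-b>S5; S3-a>S6; S3-b>S5; S4-a>S4; S4-b>S7; S5-a>S1; S5-b>S5; S6-a>S1; S6-b>S3; S7-a>S8; S7-b>S9; S8-a>S4; S8-b>S7; S9-a>S4; S9-b>S9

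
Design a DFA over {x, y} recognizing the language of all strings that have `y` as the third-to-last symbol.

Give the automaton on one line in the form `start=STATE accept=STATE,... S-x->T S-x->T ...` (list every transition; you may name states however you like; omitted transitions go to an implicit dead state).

Because acceptance depends on a position counted from the end, the machine has to buffer the most recent 3 symbols. Make each state the string of the last up-to-3 symbols read; on input `x` shift the window left and append `x`. Accept when the buffered window has length 3 and begins with `y`.
With 15 states:
       x  y 
>  A   B  C 
   B   D  E 
   C   F  G 
   D   H  I 
   E   J  K 
   F   L  M 
   G   N  O 
   H   H  I 
   I   J  K 
   J   L  M 
   K   N  O 
 * L   H  I 
 * M   J  K 
 * N   L  M 
 * O   N  O 
(> = start, * = accepting)

start=A accept=L,M,N,O A-x->B A-y->C B-x->D B-y->E C-x->F C-y->G D-x->H D-y->I E-x->J E-y->K F-x->L F-y->M G-x->N G-y->O H-x->H H-y->I I-x->J I-y->K J-x->L J-y->M K-x->N K-y->O L-x->H L-y->I M-x->J M-y->K N-x->L N-y->M O-x->N O-y->O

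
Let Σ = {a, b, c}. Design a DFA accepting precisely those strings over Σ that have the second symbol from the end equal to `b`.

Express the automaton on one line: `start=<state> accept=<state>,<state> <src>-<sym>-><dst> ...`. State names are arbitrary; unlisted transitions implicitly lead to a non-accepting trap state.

start=q0 accept=q7,q8,q9 q0-a->q1 q0-b->q2 q0-c->q3 q1-a->q4 q1-b->q5 q1-c->q6 q2-a->q7 q2-b->q8 q2-c->q9 q3-a->q10 q3-b->q11 q3-c->q12 q4-a->q4 q4-b->q5 q4-c->q6 q5-a->q7 q5-b->q8 q5-c->q9 q6-a->q10 q6-b->q11 q6-c->q12 q7-a->q4 q7-b->q5 q7-c->q6 q8-a->q7 q8-b->q8 q8-c->q9 q9-a->q10 q9-b->q11 q9-c->q12 q10-a->q4 q10-b->q5 q10-c->q6 q11-a->q7 q11-b->q8 q11-c->q9 q12-a->q10 q12-b->q11 q12-c->q12

Because acceptance depends on a position counted from the end, the machine has to buffer the most recent 2 symbols. Make each state the string of the last up-to-2 symbols read; on input `x` shift the window left and append `x`. Accept when the buffered window has length 2 and begins with `b`.
A 13-state machine:
          a    b    c  
>  q0     q1   q2   q3 
   q1     q4   q5   q6 
   q2     q7   q8   q9 
   q3    q10  q11  q12 
   q4     q4   q5   q6 
   q5     q7   q8   q9 
   q6    q10  q11  q12 
 * q7     q4   q5   q6 
 * q8     q7   q8   q9 
 * q9    q10  q11  q12 
   q10    q4   q5   q6 
   q11    q7   q8   q9 
   q12   q10  q11  q12 
(> = start, * = accepting)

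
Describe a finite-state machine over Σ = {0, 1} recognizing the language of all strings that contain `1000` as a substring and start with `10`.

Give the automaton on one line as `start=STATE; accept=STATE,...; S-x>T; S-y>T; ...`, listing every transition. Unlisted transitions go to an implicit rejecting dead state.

Handle the two conditions separately and then intersect. The first has 5 states tracking whether and how much of `1000` has been seen; the second has 4 states tracking whether the input so far still matches the prefix `10`. A product state is a pair (one from each), accepting exactly when both do. Minimizing collapses redundant product states.
A 7-state machine:
        0   1  
>  q0   q1  q2 
   q1   q1  q1 
   q2   q3  q1 
   q3   q4  q5 
   q4   q6  q5 
   q5   q3  q5 
 * q6   q6  q6 
(> = start, * = accepting)

start=q0; accept=q6; q0-0>q1; q0-1>q2; q1-0>q1; q1-1>q1; q2-0>q3; q2-1>q1; q3-0>q4; q3-1>q5; q4-0>q6; q4-1>q5; q5-0>q3; q5-1>q5; q6-0>q6; q6-1>q6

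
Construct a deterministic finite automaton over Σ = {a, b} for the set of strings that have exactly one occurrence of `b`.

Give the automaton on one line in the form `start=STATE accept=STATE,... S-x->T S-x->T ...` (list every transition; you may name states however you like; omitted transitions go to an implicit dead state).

start=S0 accept=S1 S0-a->S0 S0-b->S1 S1-a->S1 S1-b->S2 S2-a->S2 S2-b->S2

Only the number of `b`s matters, and only up to 2. Make a chain S0 → S1 → S2 advanced by each `b` (with S2 absorbing); every other symbol self-loops. The accepting set is {S1}.
A 3-state machine:
        a   b  
>  S0   S0  S1 
 * S1   S1  S2 
   S2   S2  S2 
(> = start, * = accepting)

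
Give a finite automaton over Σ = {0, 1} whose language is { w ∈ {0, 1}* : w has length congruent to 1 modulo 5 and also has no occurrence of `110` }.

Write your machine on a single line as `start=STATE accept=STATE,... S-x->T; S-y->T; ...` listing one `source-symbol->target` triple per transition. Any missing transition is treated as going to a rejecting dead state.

Run two small machines in parallel and take their product. One (5 states) tracks the input length modulo 5; the other (4 states) tracks partial matches of the forbidden pattern `110`. Each combined state is a pair, one component from each; accept when both components accept. Minimizing collapses redundant product states.
          0    1  
>  q0     q1   q2 
 * q1     q3   q4 
 * q2     q3   q5 
   q3     q6   q7 
   q4     q6   q8 
   q5     q9   q8 
   q6    q10  q11 
   q7    q10  q12 
   q8     q9  q12 
   q9     q9   q9 
   q10    q0  q13 
   q11    q0  q14 
   q12    q9  q14 
   q13    q1  q15 
   q14    q9  q15 
 * q15    q9   q5 
(> = start, * = accepting)

start=q0; accept=q1,q2,q15; q0-0->q1; q0-1->q2; q1-0->q3; q1-1->q4; q2-0->q3; q2-1->q5; q3-0->q6; q3-1->q7; q4-0->q6; q4-1->q8; q5-0->q9; q5-1->q8; q6-0->q10; q6-1->q11; q7-0->q10; q7-1->q12; q8-0->q9; q8-1->q12; q9-0->q9; q9-1->q9; q10-0->q0; q10-1->q13; q11-0->q0; q11-1->q14; q12-0->q9; q12-1->q14; q13-0->q1; q13-1->q15; q14-0->q9; q14-1->q15; q15-0->q9; q15-1->q5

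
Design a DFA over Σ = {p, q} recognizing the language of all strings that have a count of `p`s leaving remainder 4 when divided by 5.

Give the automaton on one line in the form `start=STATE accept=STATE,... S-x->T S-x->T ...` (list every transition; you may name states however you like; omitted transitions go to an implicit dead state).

start=S0 accept=S4 S0-p->S1 S0-q->S0 S1-p->S2 S1-q->S1 S2-p->S3 S2-q->S2 S3-p->S4 S3-q->S3 S4-p->S0 S4-q->S4

Keep the running count of `p`s modulo 5: each `p` advances along the cycle S0 → S1 → S2 → S3 → S4 → S0 while other symbols loop. Accept at S4.
A 5-state machine:
        p   q  
>  S0   S1  S0 
   S1   S2  S1 
   S2   S3  S2 
   S3   S4  S3 
 * S4   S0  S4 
(> = start, * = accepting)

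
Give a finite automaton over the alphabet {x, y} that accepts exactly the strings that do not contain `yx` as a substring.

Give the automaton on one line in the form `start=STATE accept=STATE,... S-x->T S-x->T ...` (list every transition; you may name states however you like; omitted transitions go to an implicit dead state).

start=q0 accept=q0,q1 q0-x->q0 q0-y->q1 q1-x->q2 q1-y->q1 q2-x->q2 q2-y->q2

Track partial matches of the forbidden pattern `yx`. State q2 is a dead state reached once `yx` has occurred; every other state accepts. q0 means no part of `yx` is currently matched.
        x   y  
>* q0   q0  q1 
 * q1   q2  q1 
   q2   q2  q2 
(> = start, * = accepting)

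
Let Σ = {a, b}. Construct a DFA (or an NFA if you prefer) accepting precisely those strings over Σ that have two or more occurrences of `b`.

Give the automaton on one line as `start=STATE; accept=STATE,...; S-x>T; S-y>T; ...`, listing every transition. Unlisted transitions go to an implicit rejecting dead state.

start=q0; accept=q2,q3; q0-a>q0; q0-b>q1; q1-a>q1; q1-b>q2; q2-a>q2; q2-b>q3; q3-a>q3; q3-b>q3

Count `b`s, saturating at 3: states q0 through q2 mean 0 through 2 `b`s seen; q3 means more than 2. Each `b` increments (capped at q3); other symbols loop. Accept from {q2, q3}.
With 4 states:
        a   b  
>  q0   q0  q1 
   q1   q1  q2 
 * q2   q2  q3 
 * q3   q3  q3 
(> = start, * = accepting)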